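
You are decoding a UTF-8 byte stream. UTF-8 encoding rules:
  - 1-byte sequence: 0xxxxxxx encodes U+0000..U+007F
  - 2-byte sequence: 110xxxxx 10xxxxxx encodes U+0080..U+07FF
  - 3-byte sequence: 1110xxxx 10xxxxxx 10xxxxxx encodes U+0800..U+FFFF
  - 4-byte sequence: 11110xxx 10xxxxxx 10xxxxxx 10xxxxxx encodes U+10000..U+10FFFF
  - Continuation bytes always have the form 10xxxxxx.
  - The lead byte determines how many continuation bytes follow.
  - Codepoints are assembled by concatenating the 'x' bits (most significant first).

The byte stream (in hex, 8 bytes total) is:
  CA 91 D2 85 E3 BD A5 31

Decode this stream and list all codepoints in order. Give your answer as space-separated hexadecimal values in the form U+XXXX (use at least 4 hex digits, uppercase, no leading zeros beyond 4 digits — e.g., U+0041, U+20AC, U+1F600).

Byte[0]=CA: 2-byte lead, need 1 cont bytes. acc=0xA
Byte[1]=91: continuation. acc=(acc<<6)|0x11=0x291
Completed: cp=U+0291 (starts at byte 0)
Byte[2]=D2: 2-byte lead, need 1 cont bytes. acc=0x12
Byte[3]=85: continuation. acc=(acc<<6)|0x05=0x485
Completed: cp=U+0485 (starts at byte 2)
Byte[4]=E3: 3-byte lead, need 2 cont bytes. acc=0x3
Byte[5]=BD: continuation. acc=(acc<<6)|0x3D=0xFD
Byte[6]=A5: continuation. acc=(acc<<6)|0x25=0x3F65
Completed: cp=U+3F65 (starts at byte 4)
Byte[7]=31: 1-byte ASCII. cp=U+0031

Answer: U+0291 U+0485 U+3F65 U+0031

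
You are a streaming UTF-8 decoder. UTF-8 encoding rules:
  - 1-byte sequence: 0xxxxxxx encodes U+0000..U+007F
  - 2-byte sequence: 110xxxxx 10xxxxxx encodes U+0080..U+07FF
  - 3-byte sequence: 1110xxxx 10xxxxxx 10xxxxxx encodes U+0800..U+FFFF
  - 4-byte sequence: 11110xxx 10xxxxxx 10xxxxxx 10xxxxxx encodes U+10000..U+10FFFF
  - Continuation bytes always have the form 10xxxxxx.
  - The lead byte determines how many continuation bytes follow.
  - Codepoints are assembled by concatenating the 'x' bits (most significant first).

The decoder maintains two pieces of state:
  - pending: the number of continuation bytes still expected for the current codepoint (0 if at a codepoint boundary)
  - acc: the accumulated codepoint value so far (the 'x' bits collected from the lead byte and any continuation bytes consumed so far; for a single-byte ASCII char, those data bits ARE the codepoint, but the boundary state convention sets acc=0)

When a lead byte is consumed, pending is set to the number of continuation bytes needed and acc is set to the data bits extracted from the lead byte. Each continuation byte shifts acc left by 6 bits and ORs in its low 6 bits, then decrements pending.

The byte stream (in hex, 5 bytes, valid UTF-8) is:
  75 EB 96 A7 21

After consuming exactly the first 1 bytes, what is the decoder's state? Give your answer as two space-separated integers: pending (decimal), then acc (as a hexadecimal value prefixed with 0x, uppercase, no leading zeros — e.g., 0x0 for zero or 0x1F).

Byte[0]=75: 1-byte. pending=0, acc=0x0

Answer: 0 0x0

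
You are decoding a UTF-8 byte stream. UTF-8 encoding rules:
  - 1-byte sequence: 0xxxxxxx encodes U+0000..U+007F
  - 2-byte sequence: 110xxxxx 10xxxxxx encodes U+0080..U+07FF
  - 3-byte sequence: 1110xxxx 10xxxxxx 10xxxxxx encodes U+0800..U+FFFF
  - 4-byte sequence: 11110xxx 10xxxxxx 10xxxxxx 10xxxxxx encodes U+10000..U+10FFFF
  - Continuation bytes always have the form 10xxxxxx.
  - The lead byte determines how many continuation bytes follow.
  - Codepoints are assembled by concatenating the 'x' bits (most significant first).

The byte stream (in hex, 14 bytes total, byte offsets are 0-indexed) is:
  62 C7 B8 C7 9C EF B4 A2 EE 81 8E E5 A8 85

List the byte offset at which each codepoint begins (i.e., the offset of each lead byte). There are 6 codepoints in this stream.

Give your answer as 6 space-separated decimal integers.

Answer: 0 1 3 5 8 11

Derivation:
Byte[0]=62: 1-byte ASCII. cp=U+0062
Byte[1]=C7: 2-byte lead, need 1 cont bytes. acc=0x7
Byte[2]=B8: continuation. acc=(acc<<6)|0x38=0x1F8
Completed: cp=U+01F8 (starts at byte 1)
Byte[3]=C7: 2-byte lead, need 1 cont bytes. acc=0x7
Byte[4]=9C: continuation. acc=(acc<<6)|0x1C=0x1DC
Completed: cp=U+01DC (starts at byte 3)
Byte[5]=EF: 3-byte lead, need 2 cont bytes. acc=0xF
Byte[6]=B4: continuation. acc=(acc<<6)|0x34=0x3F4
Byte[7]=A2: continuation. acc=(acc<<6)|0x22=0xFD22
Completed: cp=U+FD22 (starts at byte 5)
Byte[8]=EE: 3-byte lead, need 2 cont bytes. acc=0xE
Byte[9]=81: continuation. acc=(acc<<6)|0x01=0x381
Byte[10]=8E: continuation. acc=(acc<<6)|0x0E=0xE04E
Completed: cp=U+E04E (starts at byte 8)
Byte[11]=E5: 3-byte lead, need 2 cont bytes. acc=0x5
Byte[12]=A8: continuation. acc=(acc<<6)|0x28=0x168
Byte[13]=85: continuation. acc=(acc<<6)|0x05=0x5A05
Completed: cp=U+5A05 (starts at byte 11)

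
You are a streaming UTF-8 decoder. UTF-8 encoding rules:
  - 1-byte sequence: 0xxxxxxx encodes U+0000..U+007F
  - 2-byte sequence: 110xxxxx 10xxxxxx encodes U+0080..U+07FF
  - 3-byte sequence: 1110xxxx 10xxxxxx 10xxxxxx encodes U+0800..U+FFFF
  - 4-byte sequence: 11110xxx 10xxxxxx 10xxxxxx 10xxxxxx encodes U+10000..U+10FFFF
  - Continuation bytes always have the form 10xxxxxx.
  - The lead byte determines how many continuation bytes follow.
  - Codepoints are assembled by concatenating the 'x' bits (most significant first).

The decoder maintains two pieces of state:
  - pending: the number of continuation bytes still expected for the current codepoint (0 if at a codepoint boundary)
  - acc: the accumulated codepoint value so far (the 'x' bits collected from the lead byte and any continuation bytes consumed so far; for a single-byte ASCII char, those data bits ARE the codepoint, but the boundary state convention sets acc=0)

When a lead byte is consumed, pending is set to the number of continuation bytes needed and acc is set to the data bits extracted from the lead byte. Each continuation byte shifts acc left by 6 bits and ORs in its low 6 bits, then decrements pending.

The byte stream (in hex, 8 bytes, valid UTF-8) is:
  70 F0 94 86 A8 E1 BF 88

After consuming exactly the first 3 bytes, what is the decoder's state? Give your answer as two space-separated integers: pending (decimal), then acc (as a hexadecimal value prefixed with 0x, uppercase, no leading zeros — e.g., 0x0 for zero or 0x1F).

Byte[0]=70: 1-byte. pending=0, acc=0x0
Byte[1]=F0: 4-byte lead. pending=3, acc=0x0
Byte[2]=94: continuation. acc=(acc<<6)|0x14=0x14, pending=2

Answer: 2 0x14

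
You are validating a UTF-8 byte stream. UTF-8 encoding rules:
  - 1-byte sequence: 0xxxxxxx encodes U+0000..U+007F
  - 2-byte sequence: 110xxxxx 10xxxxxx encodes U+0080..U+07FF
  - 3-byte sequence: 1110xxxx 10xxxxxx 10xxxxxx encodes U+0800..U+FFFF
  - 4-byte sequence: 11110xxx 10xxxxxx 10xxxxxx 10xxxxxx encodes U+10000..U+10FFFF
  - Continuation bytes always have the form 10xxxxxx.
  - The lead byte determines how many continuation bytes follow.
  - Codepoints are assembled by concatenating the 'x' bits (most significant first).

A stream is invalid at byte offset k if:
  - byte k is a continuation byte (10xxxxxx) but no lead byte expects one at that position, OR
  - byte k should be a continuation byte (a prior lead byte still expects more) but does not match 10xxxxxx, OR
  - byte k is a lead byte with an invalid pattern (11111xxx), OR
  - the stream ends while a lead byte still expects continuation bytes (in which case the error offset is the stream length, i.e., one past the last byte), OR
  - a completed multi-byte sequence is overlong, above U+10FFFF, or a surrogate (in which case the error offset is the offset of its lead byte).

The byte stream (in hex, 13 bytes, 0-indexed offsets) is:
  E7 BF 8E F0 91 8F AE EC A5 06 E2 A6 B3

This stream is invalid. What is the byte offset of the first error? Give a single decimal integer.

Answer: 9

Derivation:
Byte[0]=E7: 3-byte lead, need 2 cont bytes. acc=0x7
Byte[1]=BF: continuation. acc=(acc<<6)|0x3F=0x1FF
Byte[2]=8E: continuation. acc=(acc<<6)|0x0E=0x7FCE
Completed: cp=U+7FCE (starts at byte 0)
Byte[3]=F0: 4-byte lead, need 3 cont bytes. acc=0x0
Byte[4]=91: continuation. acc=(acc<<6)|0x11=0x11
Byte[5]=8F: continuation. acc=(acc<<6)|0x0F=0x44F
Byte[6]=AE: continuation. acc=(acc<<6)|0x2E=0x113EE
Completed: cp=U+113EE (starts at byte 3)
Byte[7]=EC: 3-byte lead, need 2 cont bytes. acc=0xC
Byte[8]=A5: continuation. acc=(acc<<6)|0x25=0x325
Byte[9]=06: expected 10xxxxxx continuation. INVALID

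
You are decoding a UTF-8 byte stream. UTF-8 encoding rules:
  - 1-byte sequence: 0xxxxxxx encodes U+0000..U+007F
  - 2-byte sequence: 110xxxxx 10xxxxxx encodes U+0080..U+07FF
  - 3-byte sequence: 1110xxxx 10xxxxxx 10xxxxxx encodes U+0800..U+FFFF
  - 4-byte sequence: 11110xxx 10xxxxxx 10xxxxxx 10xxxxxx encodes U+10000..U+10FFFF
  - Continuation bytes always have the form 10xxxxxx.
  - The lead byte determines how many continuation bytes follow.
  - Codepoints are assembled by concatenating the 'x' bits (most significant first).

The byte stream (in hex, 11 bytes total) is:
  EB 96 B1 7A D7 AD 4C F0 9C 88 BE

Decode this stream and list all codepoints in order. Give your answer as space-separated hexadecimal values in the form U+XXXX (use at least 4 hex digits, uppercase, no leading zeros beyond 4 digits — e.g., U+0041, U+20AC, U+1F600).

Byte[0]=EB: 3-byte lead, need 2 cont bytes. acc=0xB
Byte[1]=96: continuation. acc=(acc<<6)|0x16=0x2D6
Byte[2]=B1: continuation. acc=(acc<<6)|0x31=0xB5B1
Completed: cp=U+B5B1 (starts at byte 0)
Byte[3]=7A: 1-byte ASCII. cp=U+007A
Byte[4]=D7: 2-byte lead, need 1 cont bytes. acc=0x17
Byte[5]=AD: continuation. acc=(acc<<6)|0x2D=0x5ED
Completed: cp=U+05ED (starts at byte 4)
Byte[6]=4C: 1-byte ASCII. cp=U+004C
Byte[7]=F0: 4-byte lead, need 3 cont bytes. acc=0x0
Byte[8]=9C: continuation. acc=(acc<<6)|0x1C=0x1C
Byte[9]=88: continuation. acc=(acc<<6)|0x08=0x708
Byte[10]=BE: continuation. acc=(acc<<6)|0x3E=0x1C23E
Completed: cp=U+1C23E (starts at byte 7)

Answer: U+B5B1 U+007A U+05ED U+004C U+1C23E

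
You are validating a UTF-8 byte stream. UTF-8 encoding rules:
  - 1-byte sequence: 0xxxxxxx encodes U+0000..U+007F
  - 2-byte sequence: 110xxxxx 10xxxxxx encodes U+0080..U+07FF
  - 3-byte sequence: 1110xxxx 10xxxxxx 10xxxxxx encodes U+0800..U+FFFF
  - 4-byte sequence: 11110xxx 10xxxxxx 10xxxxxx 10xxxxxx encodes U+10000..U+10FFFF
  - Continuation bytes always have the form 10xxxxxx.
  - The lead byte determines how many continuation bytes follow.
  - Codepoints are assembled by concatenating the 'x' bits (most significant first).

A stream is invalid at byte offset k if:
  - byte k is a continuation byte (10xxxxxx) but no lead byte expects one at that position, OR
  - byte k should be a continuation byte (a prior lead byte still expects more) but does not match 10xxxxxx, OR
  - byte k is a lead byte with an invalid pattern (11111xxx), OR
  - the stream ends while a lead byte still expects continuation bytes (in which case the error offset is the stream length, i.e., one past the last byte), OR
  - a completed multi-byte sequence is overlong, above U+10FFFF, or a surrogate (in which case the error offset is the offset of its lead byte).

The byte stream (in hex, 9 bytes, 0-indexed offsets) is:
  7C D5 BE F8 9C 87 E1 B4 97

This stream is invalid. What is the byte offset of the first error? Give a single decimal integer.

Byte[0]=7C: 1-byte ASCII. cp=U+007C
Byte[1]=D5: 2-byte lead, need 1 cont bytes. acc=0x15
Byte[2]=BE: continuation. acc=(acc<<6)|0x3E=0x57E
Completed: cp=U+057E (starts at byte 1)
Byte[3]=F8: INVALID lead byte (not 0xxx/110x/1110/11110)

Answer: 3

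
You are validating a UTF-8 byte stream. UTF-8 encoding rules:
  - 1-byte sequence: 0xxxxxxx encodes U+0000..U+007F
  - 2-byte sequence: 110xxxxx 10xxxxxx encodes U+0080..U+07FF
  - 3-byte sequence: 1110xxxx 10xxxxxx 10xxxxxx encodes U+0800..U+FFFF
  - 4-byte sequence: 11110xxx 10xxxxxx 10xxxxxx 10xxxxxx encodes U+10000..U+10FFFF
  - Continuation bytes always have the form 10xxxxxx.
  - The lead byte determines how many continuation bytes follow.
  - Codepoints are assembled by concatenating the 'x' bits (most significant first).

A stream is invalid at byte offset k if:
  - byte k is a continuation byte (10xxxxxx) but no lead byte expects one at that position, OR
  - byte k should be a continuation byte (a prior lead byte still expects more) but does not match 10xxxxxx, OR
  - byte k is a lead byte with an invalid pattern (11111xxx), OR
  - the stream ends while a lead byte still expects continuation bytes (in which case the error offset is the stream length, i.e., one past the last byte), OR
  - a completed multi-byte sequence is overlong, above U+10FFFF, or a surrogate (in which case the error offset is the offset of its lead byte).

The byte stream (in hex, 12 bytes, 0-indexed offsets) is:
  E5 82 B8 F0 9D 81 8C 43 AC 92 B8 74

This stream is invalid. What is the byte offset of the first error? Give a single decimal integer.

Byte[0]=E5: 3-byte lead, need 2 cont bytes. acc=0x5
Byte[1]=82: continuation. acc=(acc<<6)|0x02=0x142
Byte[2]=B8: continuation. acc=(acc<<6)|0x38=0x50B8
Completed: cp=U+50B8 (starts at byte 0)
Byte[3]=F0: 4-byte lead, need 3 cont bytes. acc=0x0
Byte[4]=9D: continuation. acc=(acc<<6)|0x1D=0x1D
Byte[5]=81: continuation. acc=(acc<<6)|0x01=0x741
Byte[6]=8C: continuation. acc=(acc<<6)|0x0C=0x1D04C
Completed: cp=U+1D04C (starts at byte 3)
Byte[7]=43: 1-byte ASCII. cp=U+0043
Byte[8]=AC: INVALID lead byte (not 0xxx/110x/1110/11110)

Answer: 8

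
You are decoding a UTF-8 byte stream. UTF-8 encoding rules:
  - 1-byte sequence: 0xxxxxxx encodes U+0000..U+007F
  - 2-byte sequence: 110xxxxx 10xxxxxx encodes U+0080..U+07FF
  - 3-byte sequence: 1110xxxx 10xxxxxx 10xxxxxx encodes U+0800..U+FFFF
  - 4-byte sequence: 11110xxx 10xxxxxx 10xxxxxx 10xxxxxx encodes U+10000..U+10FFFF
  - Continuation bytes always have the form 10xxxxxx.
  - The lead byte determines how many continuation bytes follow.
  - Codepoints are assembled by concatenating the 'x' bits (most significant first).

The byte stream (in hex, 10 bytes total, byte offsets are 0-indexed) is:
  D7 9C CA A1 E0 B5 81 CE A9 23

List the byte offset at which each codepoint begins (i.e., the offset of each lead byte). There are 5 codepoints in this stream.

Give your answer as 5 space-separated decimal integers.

Byte[0]=D7: 2-byte lead, need 1 cont bytes. acc=0x17
Byte[1]=9C: continuation. acc=(acc<<6)|0x1C=0x5DC
Completed: cp=U+05DC (starts at byte 0)
Byte[2]=CA: 2-byte lead, need 1 cont bytes. acc=0xA
Byte[3]=A1: continuation. acc=(acc<<6)|0x21=0x2A1
Completed: cp=U+02A1 (starts at byte 2)
Byte[4]=E0: 3-byte lead, need 2 cont bytes. acc=0x0
Byte[5]=B5: continuation. acc=(acc<<6)|0x35=0x35
Byte[6]=81: continuation. acc=(acc<<6)|0x01=0xD41
Completed: cp=U+0D41 (starts at byte 4)
Byte[7]=CE: 2-byte lead, need 1 cont bytes. acc=0xE
Byte[8]=A9: continuation. acc=(acc<<6)|0x29=0x3A9
Completed: cp=U+03A9 (starts at byte 7)
Byte[9]=23: 1-byte ASCII. cp=U+0023

Answer: 0 2 4 7 9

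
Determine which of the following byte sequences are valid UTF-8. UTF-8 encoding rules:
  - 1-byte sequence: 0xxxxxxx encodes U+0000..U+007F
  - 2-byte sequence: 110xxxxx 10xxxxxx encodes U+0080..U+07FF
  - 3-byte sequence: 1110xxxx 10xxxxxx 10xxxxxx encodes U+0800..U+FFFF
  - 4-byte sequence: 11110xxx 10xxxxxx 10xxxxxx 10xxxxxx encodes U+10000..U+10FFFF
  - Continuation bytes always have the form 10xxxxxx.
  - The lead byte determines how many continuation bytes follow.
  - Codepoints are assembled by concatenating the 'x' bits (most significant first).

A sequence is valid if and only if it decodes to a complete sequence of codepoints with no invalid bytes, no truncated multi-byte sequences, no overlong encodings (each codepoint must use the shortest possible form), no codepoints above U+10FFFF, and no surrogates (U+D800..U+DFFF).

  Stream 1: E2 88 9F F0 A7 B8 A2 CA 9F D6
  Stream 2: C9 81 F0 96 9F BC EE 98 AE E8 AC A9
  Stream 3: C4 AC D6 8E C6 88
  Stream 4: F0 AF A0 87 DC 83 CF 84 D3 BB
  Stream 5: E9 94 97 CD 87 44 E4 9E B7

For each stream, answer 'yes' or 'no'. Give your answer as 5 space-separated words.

Answer: no yes yes yes yes

Derivation:
Stream 1: error at byte offset 10. INVALID
Stream 2: decodes cleanly. VALID
Stream 3: decodes cleanly. VALID
Stream 4: decodes cleanly. VALID
Stream 5: decodes cleanly. VALID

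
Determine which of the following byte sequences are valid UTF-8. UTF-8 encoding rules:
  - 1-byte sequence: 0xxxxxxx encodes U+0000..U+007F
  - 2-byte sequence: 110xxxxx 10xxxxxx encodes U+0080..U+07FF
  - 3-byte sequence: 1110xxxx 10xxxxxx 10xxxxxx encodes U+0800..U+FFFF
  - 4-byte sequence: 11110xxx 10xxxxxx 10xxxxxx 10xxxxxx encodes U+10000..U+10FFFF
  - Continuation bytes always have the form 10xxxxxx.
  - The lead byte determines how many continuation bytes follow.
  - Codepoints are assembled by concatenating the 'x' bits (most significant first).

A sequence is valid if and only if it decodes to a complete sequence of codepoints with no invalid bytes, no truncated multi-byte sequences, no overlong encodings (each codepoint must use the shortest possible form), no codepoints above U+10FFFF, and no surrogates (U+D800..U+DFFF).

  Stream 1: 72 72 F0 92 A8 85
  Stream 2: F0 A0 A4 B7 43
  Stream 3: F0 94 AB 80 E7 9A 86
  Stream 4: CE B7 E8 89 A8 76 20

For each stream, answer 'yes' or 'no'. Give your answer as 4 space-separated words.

Stream 1: decodes cleanly. VALID
Stream 2: decodes cleanly. VALID
Stream 3: decodes cleanly. VALID
Stream 4: decodes cleanly. VALID

Answer: yes yes yes yes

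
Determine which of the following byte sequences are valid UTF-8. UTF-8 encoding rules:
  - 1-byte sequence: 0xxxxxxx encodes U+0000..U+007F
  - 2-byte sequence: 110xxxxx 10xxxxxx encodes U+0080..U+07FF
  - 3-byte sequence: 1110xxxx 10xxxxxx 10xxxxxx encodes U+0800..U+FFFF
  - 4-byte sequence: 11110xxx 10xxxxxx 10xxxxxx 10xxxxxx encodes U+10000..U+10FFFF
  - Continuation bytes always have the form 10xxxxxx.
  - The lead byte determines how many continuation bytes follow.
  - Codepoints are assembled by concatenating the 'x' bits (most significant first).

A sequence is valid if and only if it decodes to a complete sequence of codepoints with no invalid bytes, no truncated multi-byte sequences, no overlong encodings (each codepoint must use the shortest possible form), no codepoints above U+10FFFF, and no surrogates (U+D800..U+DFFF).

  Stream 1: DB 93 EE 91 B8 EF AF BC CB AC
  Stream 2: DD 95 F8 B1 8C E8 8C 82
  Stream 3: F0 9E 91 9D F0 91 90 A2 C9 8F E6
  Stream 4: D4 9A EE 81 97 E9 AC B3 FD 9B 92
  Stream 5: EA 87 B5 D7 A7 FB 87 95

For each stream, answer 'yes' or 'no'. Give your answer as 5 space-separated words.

Answer: yes no no no no

Derivation:
Stream 1: decodes cleanly. VALID
Stream 2: error at byte offset 2. INVALID
Stream 3: error at byte offset 11. INVALID
Stream 4: error at byte offset 8. INVALID
Stream 5: error at byte offset 5. INVALID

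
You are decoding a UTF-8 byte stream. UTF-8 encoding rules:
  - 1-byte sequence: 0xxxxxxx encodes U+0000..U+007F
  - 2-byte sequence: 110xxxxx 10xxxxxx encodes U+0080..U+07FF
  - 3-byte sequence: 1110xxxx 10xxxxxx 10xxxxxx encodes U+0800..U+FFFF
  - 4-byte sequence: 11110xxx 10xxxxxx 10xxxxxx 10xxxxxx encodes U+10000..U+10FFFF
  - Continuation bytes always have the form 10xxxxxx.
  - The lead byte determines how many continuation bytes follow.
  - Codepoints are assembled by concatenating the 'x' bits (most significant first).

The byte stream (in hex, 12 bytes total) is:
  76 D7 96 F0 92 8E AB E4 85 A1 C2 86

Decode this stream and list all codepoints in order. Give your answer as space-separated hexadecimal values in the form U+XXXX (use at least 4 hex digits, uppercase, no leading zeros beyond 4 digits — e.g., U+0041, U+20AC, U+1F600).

Byte[0]=76: 1-byte ASCII. cp=U+0076
Byte[1]=D7: 2-byte lead, need 1 cont bytes. acc=0x17
Byte[2]=96: continuation. acc=(acc<<6)|0x16=0x5D6
Completed: cp=U+05D6 (starts at byte 1)
Byte[3]=F0: 4-byte lead, need 3 cont bytes. acc=0x0
Byte[4]=92: continuation. acc=(acc<<6)|0x12=0x12
Byte[5]=8E: continuation. acc=(acc<<6)|0x0E=0x48E
Byte[6]=AB: continuation. acc=(acc<<6)|0x2B=0x123AB
Completed: cp=U+123AB (starts at byte 3)
Byte[7]=E4: 3-byte lead, need 2 cont bytes. acc=0x4
Byte[8]=85: continuation. acc=(acc<<6)|0x05=0x105
Byte[9]=A1: continuation. acc=(acc<<6)|0x21=0x4161
Completed: cp=U+4161 (starts at byte 7)
Byte[10]=C2: 2-byte lead, need 1 cont bytes. acc=0x2
Byte[11]=86: continuation. acc=(acc<<6)|0x06=0x86
Completed: cp=U+0086 (starts at byte 10)

Answer: U+0076 U+05D6 U+123AB U+4161 U+0086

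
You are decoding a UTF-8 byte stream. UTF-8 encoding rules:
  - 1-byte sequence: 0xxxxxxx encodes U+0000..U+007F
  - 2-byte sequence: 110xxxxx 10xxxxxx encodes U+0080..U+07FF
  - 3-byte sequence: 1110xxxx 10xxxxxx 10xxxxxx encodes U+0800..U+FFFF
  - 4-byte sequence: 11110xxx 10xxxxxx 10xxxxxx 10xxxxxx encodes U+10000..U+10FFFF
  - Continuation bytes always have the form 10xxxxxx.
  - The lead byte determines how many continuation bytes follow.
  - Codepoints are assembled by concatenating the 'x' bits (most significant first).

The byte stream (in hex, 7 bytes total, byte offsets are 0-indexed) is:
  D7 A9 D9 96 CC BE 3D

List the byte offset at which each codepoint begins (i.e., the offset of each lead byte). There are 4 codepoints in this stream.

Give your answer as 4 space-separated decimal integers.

Byte[0]=D7: 2-byte lead, need 1 cont bytes. acc=0x17
Byte[1]=A9: continuation. acc=(acc<<6)|0x29=0x5E9
Completed: cp=U+05E9 (starts at byte 0)
Byte[2]=D9: 2-byte lead, need 1 cont bytes. acc=0x19
Byte[3]=96: continuation. acc=(acc<<6)|0x16=0x656
Completed: cp=U+0656 (starts at byte 2)
Byte[4]=CC: 2-byte lead, need 1 cont bytes. acc=0xC
Byte[5]=BE: continuation. acc=(acc<<6)|0x3E=0x33E
Completed: cp=U+033E (starts at byte 4)
Byte[6]=3D: 1-byte ASCII. cp=U+003D

Answer: 0 2 4 6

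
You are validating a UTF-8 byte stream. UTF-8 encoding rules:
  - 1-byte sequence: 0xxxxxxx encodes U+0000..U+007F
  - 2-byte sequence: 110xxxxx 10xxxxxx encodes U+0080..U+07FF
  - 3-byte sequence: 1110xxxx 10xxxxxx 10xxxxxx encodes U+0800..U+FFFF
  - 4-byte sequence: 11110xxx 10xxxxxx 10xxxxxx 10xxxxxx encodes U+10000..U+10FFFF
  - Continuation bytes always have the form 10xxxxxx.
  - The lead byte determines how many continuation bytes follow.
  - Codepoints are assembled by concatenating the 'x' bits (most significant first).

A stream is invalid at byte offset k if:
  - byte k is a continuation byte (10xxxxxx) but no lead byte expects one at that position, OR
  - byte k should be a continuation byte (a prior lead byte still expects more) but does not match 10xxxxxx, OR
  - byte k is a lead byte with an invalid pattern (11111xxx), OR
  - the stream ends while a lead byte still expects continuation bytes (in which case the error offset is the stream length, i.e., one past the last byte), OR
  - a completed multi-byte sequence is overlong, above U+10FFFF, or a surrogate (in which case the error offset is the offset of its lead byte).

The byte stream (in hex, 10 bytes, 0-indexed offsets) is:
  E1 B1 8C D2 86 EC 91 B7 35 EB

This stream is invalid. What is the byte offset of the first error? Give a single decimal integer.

Answer: 10

Derivation:
Byte[0]=E1: 3-byte lead, need 2 cont bytes. acc=0x1
Byte[1]=B1: continuation. acc=(acc<<6)|0x31=0x71
Byte[2]=8C: continuation. acc=(acc<<6)|0x0C=0x1C4C
Completed: cp=U+1C4C (starts at byte 0)
Byte[3]=D2: 2-byte lead, need 1 cont bytes. acc=0x12
Byte[4]=86: continuation. acc=(acc<<6)|0x06=0x486
Completed: cp=U+0486 (starts at byte 3)
Byte[5]=EC: 3-byte lead, need 2 cont bytes. acc=0xC
Byte[6]=91: continuation. acc=(acc<<6)|0x11=0x311
Byte[7]=B7: continuation. acc=(acc<<6)|0x37=0xC477
Completed: cp=U+C477 (starts at byte 5)
Byte[8]=35: 1-byte ASCII. cp=U+0035
Byte[9]=EB: 3-byte lead, need 2 cont bytes. acc=0xB
Byte[10]: stream ended, expected continuation. INVALID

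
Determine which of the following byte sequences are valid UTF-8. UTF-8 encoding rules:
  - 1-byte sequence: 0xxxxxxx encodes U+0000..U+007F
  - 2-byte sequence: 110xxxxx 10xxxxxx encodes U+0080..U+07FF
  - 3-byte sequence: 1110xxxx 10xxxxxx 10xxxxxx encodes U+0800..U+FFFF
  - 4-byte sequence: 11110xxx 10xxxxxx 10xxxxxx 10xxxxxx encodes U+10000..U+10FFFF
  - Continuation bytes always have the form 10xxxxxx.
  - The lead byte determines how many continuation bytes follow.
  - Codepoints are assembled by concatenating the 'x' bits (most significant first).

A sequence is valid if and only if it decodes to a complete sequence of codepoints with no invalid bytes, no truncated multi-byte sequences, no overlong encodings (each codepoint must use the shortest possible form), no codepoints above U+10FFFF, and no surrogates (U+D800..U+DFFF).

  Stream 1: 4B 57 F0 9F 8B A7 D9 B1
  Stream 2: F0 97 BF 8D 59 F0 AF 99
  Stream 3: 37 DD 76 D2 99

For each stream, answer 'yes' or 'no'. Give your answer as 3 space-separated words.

Answer: yes no no

Derivation:
Stream 1: decodes cleanly. VALID
Stream 2: error at byte offset 8. INVALID
Stream 3: error at byte offset 2. INVALID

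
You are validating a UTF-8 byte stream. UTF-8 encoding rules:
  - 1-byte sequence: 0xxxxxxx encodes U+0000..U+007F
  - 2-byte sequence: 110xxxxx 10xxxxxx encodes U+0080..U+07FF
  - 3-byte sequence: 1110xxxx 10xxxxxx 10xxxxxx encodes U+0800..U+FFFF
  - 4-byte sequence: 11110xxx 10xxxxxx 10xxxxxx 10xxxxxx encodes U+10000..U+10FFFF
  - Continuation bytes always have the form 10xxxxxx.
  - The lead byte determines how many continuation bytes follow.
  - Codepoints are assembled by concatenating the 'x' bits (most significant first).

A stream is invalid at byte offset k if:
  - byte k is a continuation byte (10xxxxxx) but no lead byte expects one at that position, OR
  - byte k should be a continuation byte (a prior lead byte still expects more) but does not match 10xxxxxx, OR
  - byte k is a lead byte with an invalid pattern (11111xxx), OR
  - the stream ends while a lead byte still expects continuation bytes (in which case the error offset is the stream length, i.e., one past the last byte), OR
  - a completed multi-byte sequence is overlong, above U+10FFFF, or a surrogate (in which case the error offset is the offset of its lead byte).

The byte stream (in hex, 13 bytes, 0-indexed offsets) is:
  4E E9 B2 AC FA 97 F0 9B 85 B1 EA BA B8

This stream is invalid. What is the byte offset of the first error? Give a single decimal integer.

Answer: 4

Derivation:
Byte[0]=4E: 1-byte ASCII. cp=U+004E
Byte[1]=E9: 3-byte lead, need 2 cont bytes. acc=0x9
Byte[2]=B2: continuation. acc=(acc<<6)|0x32=0x272
Byte[3]=AC: continuation. acc=(acc<<6)|0x2C=0x9CAC
Completed: cp=U+9CAC (starts at byte 1)
Byte[4]=FA: INVALID lead byte (not 0xxx/110x/1110/11110)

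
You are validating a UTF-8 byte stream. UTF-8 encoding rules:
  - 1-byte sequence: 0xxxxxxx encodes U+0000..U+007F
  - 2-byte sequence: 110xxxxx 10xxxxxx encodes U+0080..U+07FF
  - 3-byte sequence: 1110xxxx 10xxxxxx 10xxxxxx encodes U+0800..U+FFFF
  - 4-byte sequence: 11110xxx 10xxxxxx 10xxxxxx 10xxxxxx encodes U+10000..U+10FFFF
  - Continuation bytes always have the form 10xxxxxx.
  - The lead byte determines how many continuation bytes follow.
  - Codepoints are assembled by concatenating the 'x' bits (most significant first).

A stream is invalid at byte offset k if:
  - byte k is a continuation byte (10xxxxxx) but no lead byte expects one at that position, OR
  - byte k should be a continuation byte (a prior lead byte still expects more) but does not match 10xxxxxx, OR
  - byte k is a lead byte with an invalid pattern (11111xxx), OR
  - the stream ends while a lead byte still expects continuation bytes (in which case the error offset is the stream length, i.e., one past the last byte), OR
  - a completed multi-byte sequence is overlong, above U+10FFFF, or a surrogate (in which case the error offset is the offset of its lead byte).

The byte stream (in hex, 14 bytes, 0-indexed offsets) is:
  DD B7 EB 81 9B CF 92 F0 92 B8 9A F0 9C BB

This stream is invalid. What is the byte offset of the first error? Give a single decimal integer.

Answer: 14

Derivation:
Byte[0]=DD: 2-byte lead, need 1 cont bytes. acc=0x1D
Byte[1]=B7: continuation. acc=(acc<<6)|0x37=0x777
Completed: cp=U+0777 (starts at byte 0)
Byte[2]=EB: 3-byte lead, need 2 cont bytes. acc=0xB
Byte[3]=81: continuation. acc=(acc<<6)|0x01=0x2C1
Byte[4]=9B: continuation. acc=(acc<<6)|0x1B=0xB05B
Completed: cp=U+B05B (starts at byte 2)
Byte[5]=CF: 2-byte lead, need 1 cont bytes. acc=0xF
Byte[6]=92: continuation. acc=(acc<<6)|0x12=0x3D2
Completed: cp=U+03D2 (starts at byte 5)
Byte[7]=F0: 4-byte lead, need 3 cont bytes. acc=0x0
Byte[8]=92: continuation. acc=(acc<<6)|0x12=0x12
Byte[9]=B8: continuation. acc=(acc<<6)|0x38=0x4B8
Byte[10]=9A: continuation. acc=(acc<<6)|0x1A=0x12E1A
Completed: cp=U+12E1A (starts at byte 7)
Byte[11]=F0: 4-byte lead, need 3 cont bytes. acc=0x0
Byte[12]=9C: continuation. acc=(acc<<6)|0x1C=0x1C
Byte[13]=BB: continuation. acc=(acc<<6)|0x3B=0x73B
Byte[14]: stream ended, expected continuation. INVALID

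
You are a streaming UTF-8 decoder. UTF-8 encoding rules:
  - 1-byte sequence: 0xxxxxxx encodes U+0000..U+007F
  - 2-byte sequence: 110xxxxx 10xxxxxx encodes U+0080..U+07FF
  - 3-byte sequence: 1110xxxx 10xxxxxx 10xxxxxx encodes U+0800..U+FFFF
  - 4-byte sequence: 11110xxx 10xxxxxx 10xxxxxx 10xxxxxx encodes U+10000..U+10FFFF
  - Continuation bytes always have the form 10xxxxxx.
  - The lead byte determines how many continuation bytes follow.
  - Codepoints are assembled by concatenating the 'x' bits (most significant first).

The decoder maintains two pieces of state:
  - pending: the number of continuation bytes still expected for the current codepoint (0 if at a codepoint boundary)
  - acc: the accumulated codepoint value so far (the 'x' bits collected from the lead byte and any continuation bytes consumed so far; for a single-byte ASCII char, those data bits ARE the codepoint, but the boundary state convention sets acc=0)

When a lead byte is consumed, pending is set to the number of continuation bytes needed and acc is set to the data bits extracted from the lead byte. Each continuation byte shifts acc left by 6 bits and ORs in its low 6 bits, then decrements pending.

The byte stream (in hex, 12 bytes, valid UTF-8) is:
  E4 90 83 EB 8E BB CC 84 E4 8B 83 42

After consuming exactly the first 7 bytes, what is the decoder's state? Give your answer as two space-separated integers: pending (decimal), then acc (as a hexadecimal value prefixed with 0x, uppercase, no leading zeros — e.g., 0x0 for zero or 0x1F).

Byte[0]=E4: 3-byte lead. pending=2, acc=0x4
Byte[1]=90: continuation. acc=(acc<<6)|0x10=0x110, pending=1
Byte[2]=83: continuation. acc=(acc<<6)|0x03=0x4403, pending=0
Byte[3]=EB: 3-byte lead. pending=2, acc=0xB
Byte[4]=8E: continuation. acc=(acc<<6)|0x0E=0x2CE, pending=1
Byte[5]=BB: continuation. acc=(acc<<6)|0x3B=0xB3BB, pending=0
Byte[6]=CC: 2-byte lead. pending=1, acc=0xC

Answer: 1 0xC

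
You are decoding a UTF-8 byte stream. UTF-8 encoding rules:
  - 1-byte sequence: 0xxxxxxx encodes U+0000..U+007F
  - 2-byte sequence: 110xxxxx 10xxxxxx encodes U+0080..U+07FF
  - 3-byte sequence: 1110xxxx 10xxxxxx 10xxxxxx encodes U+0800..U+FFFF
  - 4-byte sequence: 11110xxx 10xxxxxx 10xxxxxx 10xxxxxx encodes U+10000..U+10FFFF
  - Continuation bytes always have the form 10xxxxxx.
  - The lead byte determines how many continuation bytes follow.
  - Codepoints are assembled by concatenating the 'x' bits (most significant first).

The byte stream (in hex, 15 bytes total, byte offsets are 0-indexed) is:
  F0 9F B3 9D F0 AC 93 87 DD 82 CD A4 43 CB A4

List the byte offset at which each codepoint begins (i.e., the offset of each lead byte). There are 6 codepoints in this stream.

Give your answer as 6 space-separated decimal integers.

Answer: 0 4 8 10 12 13

Derivation:
Byte[0]=F0: 4-byte lead, need 3 cont bytes. acc=0x0
Byte[1]=9F: continuation. acc=(acc<<6)|0x1F=0x1F
Byte[2]=B3: continuation. acc=(acc<<6)|0x33=0x7F3
Byte[3]=9D: continuation. acc=(acc<<6)|0x1D=0x1FCDD
Completed: cp=U+1FCDD (starts at byte 0)
Byte[4]=F0: 4-byte lead, need 3 cont bytes. acc=0x0
Byte[5]=AC: continuation. acc=(acc<<6)|0x2C=0x2C
Byte[6]=93: continuation. acc=(acc<<6)|0x13=0xB13
Byte[7]=87: continuation. acc=(acc<<6)|0x07=0x2C4C7
Completed: cp=U+2C4C7 (starts at byte 4)
Byte[8]=DD: 2-byte lead, need 1 cont bytes. acc=0x1D
Byte[9]=82: continuation. acc=(acc<<6)|0x02=0x742
Completed: cp=U+0742 (starts at byte 8)
Byte[10]=CD: 2-byte lead, need 1 cont bytes. acc=0xD
Byte[11]=A4: continuation. acc=(acc<<6)|0x24=0x364
Completed: cp=U+0364 (starts at byte 10)
Byte[12]=43: 1-byte ASCII. cp=U+0043
Byte[13]=CB: 2-byte lead, need 1 cont bytes. acc=0xB
Byte[14]=A4: continuation. acc=(acc<<6)|0x24=0x2E4
Completed: cp=U+02E4 (starts at byte 13)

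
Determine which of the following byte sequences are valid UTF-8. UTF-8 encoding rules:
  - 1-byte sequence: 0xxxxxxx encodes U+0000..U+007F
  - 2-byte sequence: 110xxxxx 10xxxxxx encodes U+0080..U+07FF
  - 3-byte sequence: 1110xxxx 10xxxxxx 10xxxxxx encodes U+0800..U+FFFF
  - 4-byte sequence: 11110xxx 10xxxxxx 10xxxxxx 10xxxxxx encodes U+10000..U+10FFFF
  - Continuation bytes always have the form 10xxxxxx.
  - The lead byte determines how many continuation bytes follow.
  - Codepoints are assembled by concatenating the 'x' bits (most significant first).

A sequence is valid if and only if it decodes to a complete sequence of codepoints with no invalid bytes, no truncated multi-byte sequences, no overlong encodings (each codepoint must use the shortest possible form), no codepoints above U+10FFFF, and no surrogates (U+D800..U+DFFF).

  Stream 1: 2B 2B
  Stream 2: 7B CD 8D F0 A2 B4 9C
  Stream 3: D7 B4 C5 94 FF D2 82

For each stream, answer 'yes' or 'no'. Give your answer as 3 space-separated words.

Stream 1: decodes cleanly. VALID
Stream 2: decodes cleanly. VALID
Stream 3: error at byte offset 4. INVALID

Answer: yes yes no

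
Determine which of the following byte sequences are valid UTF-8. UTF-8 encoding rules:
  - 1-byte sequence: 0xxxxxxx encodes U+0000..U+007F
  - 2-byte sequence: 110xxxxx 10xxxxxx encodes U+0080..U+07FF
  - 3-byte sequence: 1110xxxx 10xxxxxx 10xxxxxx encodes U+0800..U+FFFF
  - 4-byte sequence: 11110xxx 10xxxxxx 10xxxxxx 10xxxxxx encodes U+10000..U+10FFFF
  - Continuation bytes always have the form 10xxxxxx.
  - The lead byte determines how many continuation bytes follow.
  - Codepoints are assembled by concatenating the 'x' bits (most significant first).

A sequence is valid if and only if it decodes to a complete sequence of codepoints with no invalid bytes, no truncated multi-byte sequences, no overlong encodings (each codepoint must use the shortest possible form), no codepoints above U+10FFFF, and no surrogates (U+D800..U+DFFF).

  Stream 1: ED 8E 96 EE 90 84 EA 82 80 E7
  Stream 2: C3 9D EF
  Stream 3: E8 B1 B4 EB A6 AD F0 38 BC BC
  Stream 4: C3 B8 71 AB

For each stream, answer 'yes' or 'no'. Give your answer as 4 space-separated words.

Stream 1: error at byte offset 10. INVALID
Stream 2: error at byte offset 3. INVALID
Stream 3: error at byte offset 7. INVALID
Stream 4: error at byte offset 3. INVALID

Answer: no no no no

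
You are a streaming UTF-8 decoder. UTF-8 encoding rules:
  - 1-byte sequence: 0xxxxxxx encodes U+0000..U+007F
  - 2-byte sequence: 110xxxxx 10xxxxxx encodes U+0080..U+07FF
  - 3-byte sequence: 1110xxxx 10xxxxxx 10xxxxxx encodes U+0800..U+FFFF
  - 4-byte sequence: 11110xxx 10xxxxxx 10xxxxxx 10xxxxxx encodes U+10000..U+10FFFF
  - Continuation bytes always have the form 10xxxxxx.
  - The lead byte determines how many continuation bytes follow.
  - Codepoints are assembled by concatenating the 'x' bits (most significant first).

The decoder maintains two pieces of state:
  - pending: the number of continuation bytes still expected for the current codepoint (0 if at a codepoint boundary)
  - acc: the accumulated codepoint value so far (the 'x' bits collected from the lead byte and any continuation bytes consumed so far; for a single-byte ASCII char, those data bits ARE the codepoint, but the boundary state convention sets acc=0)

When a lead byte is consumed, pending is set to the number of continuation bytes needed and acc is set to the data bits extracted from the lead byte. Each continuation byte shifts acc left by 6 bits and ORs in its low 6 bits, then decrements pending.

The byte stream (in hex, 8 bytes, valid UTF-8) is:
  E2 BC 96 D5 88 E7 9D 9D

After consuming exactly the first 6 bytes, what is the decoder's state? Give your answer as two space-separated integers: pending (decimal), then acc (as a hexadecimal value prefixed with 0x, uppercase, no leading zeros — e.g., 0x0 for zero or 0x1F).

Answer: 2 0x7

Derivation:
Byte[0]=E2: 3-byte lead. pending=2, acc=0x2
Byte[1]=BC: continuation. acc=(acc<<6)|0x3C=0xBC, pending=1
Byte[2]=96: continuation. acc=(acc<<6)|0x16=0x2F16, pending=0
Byte[3]=D5: 2-byte lead. pending=1, acc=0x15
Byte[4]=88: continuation. acc=(acc<<6)|0x08=0x548, pending=0
Byte[5]=E7: 3-byte lead. pending=2, acc=0x7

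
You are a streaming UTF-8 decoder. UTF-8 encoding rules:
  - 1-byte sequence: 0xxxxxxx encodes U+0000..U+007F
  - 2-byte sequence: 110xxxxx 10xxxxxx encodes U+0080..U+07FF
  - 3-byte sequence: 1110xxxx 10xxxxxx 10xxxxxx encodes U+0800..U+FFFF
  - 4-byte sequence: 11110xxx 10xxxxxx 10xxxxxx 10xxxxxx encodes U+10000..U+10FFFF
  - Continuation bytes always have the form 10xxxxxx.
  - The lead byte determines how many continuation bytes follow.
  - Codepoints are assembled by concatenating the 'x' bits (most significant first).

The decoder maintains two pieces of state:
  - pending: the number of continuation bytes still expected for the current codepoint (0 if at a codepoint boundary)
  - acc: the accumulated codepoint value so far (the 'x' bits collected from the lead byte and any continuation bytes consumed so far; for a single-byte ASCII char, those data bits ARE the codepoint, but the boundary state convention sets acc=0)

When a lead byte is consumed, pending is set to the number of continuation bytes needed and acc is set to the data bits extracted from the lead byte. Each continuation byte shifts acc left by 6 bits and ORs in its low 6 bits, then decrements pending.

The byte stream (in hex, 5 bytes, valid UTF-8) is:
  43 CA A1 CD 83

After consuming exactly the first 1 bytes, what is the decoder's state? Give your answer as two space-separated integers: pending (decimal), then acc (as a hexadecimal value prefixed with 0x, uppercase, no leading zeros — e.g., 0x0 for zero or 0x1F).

Answer: 0 0x0

Derivation:
Byte[0]=43: 1-byte. pending=0, acc=0x0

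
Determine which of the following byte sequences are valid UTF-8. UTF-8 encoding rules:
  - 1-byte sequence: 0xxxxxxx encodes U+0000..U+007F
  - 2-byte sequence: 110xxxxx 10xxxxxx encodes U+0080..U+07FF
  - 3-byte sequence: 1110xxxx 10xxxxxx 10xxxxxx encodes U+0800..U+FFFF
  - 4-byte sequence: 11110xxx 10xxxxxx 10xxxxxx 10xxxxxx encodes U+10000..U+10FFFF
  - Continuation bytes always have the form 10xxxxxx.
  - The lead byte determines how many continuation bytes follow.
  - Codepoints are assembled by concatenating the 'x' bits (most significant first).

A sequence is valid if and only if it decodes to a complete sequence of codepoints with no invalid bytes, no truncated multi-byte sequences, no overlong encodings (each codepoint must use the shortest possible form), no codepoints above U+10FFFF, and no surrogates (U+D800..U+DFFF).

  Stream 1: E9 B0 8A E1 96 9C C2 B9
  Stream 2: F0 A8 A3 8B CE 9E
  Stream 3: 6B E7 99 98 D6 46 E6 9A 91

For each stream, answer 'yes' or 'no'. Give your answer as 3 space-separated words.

Stream 1: decodes cleanly. VALID
Stream 2: decodes cleanly. VALID
Stream 3: error at byte offset 5. INVALID

Answer: yes yes no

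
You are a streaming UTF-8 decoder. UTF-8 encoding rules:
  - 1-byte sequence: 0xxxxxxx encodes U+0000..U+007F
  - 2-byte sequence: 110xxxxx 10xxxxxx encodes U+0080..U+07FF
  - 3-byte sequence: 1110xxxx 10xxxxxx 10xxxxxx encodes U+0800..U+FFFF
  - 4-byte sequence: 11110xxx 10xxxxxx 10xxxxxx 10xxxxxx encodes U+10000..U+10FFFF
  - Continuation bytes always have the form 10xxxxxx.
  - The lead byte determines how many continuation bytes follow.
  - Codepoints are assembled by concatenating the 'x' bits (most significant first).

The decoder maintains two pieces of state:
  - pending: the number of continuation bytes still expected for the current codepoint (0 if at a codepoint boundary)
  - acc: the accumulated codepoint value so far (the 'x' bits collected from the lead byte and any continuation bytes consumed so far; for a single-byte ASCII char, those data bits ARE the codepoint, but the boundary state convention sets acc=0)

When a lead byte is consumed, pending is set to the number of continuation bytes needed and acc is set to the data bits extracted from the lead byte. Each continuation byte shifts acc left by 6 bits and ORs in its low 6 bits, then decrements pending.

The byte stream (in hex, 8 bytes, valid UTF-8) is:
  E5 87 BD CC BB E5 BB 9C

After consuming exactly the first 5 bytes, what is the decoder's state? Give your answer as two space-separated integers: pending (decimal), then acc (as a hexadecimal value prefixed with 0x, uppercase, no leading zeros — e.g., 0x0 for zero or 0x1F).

Answer: 0 0x33B

Derivation:
Byte[0]=E5: 3-byte lead. pending=2, acc=0x5
Byte[1]=87: continuation. acc=(acc<<6)|0x07=0x147, pending=1
Byte[2]=BD: continuation. acc=(acc<<6)|0x3D=0x51FD, pending=0
Byte[3]=CC: 2-byte lead. pending=1, acc=0xC
Byte[4]=BB: continuation. acc=(acc<<6)|0x3B=0x33B, pending=0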